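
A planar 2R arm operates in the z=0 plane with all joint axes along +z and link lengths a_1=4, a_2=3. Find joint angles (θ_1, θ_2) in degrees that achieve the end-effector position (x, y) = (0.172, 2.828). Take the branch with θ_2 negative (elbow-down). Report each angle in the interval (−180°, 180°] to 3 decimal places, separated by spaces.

cos θ_2 = (8.0272−4²−3²)/(2·4·3) = -0.7072; θ_2 = -135.0077° (elbow-down)
β = atan2(2.8280,0.1720) = 86.5195°; ψ = atan2(-2.1210,1.8784) = -48.4718°
θ_1 = β − ψ = 134.9913°

134.991 -135.008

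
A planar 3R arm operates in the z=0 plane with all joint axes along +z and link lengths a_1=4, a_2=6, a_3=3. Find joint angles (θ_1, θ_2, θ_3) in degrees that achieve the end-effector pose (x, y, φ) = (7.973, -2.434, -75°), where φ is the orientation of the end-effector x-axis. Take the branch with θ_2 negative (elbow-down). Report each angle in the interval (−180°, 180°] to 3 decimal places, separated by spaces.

wrist centre = target − a_3·(cos φ, sin φ) = (7.1965, 0.4638)
cos θ_2 = (52.0053−4²−6²)/(2·4·6) = 0.0001; θ_2 = -89.9937° (elbow-down)
β = atan2(0.4638,7.1965) = 3.6873°; ψ = atan2(-6.0000,4.0007) = -56.3055°
θ_1 = β − ψ = 59.9928°
θ_3 = φ − θ_1 − θ_2 = -44.9992° (wrapped to (-180°,180°])

59.993 -89.994 -44.999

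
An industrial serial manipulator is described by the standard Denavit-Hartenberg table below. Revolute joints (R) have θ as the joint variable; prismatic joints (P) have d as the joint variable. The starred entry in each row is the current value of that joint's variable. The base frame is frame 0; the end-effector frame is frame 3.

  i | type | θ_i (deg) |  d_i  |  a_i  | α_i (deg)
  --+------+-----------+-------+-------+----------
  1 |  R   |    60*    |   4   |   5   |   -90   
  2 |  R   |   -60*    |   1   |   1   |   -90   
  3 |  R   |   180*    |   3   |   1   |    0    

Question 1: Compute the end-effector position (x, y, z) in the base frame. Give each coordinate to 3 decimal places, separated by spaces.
after link 1: o_1 = (2.5000, 4.3301, 4.0000)
after link 2: o_2 = (1.8840, 5.2631, 4.8660)
after link 3: o_3 = (2.9330, 7.0801, 2.5000)

2.933 7.080 2.500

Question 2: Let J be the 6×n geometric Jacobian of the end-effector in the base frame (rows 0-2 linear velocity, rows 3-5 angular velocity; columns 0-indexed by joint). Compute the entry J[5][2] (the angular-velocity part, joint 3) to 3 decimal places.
-0.500

axis z_2 = (0.4330,0.7500,-0.5000); lever o_n−o_2 = (1.0490,1.8170,-2.3660)
cross product → J_v[:, 2] = (-0.8660,0.5000,0.0000)
J_ω[:, 2] = z_2
entry J[5][2] = -0.5000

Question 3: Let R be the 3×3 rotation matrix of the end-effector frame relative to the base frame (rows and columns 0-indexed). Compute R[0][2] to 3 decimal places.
End-effector z-axis (col 2 of R) = (0.4330,0.7500,-0.5000)
R[0][2] = 0.4330

0.433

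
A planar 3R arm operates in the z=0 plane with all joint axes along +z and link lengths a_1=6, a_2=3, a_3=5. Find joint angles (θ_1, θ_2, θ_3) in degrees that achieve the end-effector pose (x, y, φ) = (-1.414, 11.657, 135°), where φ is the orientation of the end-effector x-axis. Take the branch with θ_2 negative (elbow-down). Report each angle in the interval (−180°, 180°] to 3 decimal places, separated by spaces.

89.997 -44.993 89.996

wrist centre = target − a_3·(cos φ, sin φ) = (2.1215, 8.1215)
cos θ_2 = (70.4591−6²−3²)/(2·6·3) = 0.7072; θ_2 = -44.9926° (elbow-down)
β = atan2(8.1215,2.1215) = 75.3600°; ψ = atan2(-2.1210,8.1216) = -14.6365°
θ_1 = β − ψ = 89.9966°
θ_3 = φ − θ_1 − θ_2 = 89.9961° (wrapped to (-180°,180°])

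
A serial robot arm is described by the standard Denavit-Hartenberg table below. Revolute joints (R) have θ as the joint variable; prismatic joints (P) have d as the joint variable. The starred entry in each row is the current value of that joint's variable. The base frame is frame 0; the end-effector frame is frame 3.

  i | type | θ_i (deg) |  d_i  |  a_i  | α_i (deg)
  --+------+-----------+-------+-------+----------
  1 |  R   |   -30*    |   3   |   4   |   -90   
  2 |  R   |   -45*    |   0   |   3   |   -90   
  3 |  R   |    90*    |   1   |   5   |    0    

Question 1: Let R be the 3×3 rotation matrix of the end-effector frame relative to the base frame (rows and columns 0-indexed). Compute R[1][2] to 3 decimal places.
End-effector z-axis (col 2 of R) = (0.6124,-0.3536,-0.7071)
R[1][2] = -0.3536

-0.354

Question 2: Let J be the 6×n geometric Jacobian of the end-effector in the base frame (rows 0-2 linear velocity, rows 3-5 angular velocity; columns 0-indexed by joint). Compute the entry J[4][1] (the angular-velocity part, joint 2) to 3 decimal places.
axis z_1 = (0.5000,0.8660,0.0000); lever o_n−o_1 = (-0.0505,-5.7443,1.4142)
cross product → J_v[:, 1] = (1.2247,-0.7071,-2.8284)
J_ω[:, 1] = z_1
entry J[4][1] = 0.8660

0.866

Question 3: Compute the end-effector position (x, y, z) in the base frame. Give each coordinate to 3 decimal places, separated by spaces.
3.414 -7.744 4.414

after link 1: o_1 = (3.4641, -2.0000, 3.0000)
after link 2: o_2 = (5.3012, -3.0607, 5.1213)
after link 3: o_3 = (3.4136, -7.7443, 4.4142)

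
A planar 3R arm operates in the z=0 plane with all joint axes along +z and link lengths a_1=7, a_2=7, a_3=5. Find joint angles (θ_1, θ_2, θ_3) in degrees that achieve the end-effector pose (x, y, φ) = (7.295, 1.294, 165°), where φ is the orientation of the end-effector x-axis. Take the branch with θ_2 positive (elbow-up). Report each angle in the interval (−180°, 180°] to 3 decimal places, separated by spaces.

wrist centre = target − a_3·(cos φ, sin φ) = (12.1246, -0.0001)
cos θ_2 = (147.0066−7²−7²)/(2·7·7) = 0.5001; θ_2 = 59.9955° (elbow-up)
β = atan2(-0.0001,12.1246) = -0.0004°; ψ = atan2(6.0619,10.5005) = 29.9978°
θ_1 = β − ψ = -29.9982°
θ_3 = φ − θ_1 − θ_2 = 135.0027° (wrapped to (-180°,180°])

-29.998 59.996 135.003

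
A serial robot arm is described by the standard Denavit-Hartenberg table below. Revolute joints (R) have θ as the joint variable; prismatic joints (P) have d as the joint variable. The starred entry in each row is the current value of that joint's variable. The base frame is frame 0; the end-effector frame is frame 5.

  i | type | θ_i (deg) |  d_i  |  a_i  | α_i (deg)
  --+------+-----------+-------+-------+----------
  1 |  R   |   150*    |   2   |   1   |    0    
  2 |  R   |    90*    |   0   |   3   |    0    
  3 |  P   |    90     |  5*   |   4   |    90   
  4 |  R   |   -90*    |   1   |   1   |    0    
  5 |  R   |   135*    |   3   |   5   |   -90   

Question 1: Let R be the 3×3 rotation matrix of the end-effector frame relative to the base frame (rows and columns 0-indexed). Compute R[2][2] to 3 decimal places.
End-effector z-axis (col 2 of R) = (-0.6124,0.3536,0.7071)
R[2][2] = 0.7071

0.707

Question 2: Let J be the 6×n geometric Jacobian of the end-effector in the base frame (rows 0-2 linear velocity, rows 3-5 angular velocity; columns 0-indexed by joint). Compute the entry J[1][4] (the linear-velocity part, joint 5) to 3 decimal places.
axis z_4 = (-0.5000,-0.8660,0.0000); lever o_n−o_4 = (1.5619,-4.3658,3.5355)
cross product → J_v[:, 4] = (-3.0619,1.7678,3.5355)
J_ω[:, 4] = z_4
entry J[1][4] = 1.7678

1.768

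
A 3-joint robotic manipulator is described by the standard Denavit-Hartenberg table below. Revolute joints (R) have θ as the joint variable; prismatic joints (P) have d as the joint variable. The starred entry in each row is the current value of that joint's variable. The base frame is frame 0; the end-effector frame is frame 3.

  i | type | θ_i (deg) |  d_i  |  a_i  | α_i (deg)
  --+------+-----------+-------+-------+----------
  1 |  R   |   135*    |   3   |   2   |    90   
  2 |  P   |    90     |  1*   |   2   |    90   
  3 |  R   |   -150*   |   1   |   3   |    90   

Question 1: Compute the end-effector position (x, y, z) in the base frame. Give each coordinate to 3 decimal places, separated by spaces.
after link 1: o_1 = (-1.4142, 1.4142, 3.0000)
after link 2: o_2 = (-0.7071, 2.1213, 5.0000)
after link 3: o_3 = (-2.4749, 1.7678, 2.4019)

-2.475 1.768 2.402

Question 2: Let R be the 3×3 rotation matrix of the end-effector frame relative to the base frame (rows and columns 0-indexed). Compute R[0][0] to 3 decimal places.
End-effector x-axis (col 0 of R) = (-0.3536,-0.3536,-0.8660)
R[0][0] = -0.3536

-0.354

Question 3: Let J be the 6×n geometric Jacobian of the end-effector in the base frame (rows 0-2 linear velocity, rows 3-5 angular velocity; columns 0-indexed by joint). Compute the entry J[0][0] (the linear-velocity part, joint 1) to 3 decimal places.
axis z_0 = ẑ; lever o_n−o_0 = (-2.4749,1.7678,2.4019)
cross product → J_v[:, 0] = (-1.7678,-2.4749,0.0000)
J_ω[:, 0] = z_0
entry J[0][0] = -1.7678

-1.768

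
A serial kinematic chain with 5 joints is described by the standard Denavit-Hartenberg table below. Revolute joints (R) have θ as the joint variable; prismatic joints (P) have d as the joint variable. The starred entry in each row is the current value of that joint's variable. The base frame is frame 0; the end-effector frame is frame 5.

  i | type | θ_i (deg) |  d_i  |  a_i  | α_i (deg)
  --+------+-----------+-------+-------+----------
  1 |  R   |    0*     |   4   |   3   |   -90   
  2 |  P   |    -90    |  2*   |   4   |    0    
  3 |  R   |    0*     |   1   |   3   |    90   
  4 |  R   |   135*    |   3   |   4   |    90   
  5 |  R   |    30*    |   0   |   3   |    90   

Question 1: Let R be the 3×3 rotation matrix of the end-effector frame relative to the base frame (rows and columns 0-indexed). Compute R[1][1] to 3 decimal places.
End-effector y-axis (col 1 of R) = (-0.0000,0.7071,0.7071)
R[1][1] = 0.7071

0.707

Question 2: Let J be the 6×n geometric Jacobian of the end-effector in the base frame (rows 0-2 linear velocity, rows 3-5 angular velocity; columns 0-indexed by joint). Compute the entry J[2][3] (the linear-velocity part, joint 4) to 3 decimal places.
-4.666

axis z_3 = (-1.0000,0.0000,0.0000); lever o_n−o_3 = (-4.5000,4.6655,-4.6655)
cross product → J_v[:, 3] = (-0.0000,-4.6655,-4.6655)
J_ω[:, 3] = z_3
entry J[2][3] = -4.6655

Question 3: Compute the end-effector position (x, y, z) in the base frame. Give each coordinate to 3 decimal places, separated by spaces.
after link 1: o_1 = (3.0000, 0.0000, 4.0000)
after link 2: o_2 = (3.0000, 2.0000, 8.0000)
after link 3: o_3 = (3.0000, 3.0000, 11.0000)
after link 4: o_4 = (0.0000, 5.8284, 8.1716)
after link 5: o_5 = (-1.5000, 7.6655, 6.3345)

-1.500 7.666 6.334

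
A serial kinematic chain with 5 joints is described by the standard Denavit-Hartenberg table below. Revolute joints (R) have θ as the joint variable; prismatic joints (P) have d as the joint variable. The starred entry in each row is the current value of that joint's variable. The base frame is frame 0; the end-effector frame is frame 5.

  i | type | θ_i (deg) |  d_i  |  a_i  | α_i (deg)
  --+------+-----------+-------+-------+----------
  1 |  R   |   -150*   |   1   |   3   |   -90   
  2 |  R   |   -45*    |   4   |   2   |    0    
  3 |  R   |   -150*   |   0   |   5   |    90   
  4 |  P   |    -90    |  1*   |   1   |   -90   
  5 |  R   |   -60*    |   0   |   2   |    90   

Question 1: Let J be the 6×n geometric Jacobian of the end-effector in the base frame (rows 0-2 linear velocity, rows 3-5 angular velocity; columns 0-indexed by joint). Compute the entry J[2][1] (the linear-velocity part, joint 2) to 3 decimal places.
2.708

axis z_1 = (0.5000,-0.8660,0.0000); lever o_n−o_1 = (3.3455,-0.3779,-2.5188)
cross product → J_v[:, 1] = (2.1814,1.2594,2.7083)
J_ω[:, 1] = z_1
entry J[2][1] = 2.7083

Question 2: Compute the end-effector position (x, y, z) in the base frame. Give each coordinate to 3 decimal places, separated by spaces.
0.747 -1.878 -1.519

after link 1: o_1 = (-2.5981, -1.5000, 1.0000)
after link 2: o_2 = (-1.8228, -5.6712, 2.4142)
after link 3: o_3 = (2.3598, -3.2564, 1.1201)
after link 4: o_4 = (1.6356, -2.5198, 0.1542)
after link 5: o_5 = (0.7474, -1.8779, -1.5188)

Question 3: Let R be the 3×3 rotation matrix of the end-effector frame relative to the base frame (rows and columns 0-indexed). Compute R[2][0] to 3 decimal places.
End-effector x-axis (col 0 of R) = (-0.4441,0.3209,-0.8365)
R[2][0] = -0.8365

-0.837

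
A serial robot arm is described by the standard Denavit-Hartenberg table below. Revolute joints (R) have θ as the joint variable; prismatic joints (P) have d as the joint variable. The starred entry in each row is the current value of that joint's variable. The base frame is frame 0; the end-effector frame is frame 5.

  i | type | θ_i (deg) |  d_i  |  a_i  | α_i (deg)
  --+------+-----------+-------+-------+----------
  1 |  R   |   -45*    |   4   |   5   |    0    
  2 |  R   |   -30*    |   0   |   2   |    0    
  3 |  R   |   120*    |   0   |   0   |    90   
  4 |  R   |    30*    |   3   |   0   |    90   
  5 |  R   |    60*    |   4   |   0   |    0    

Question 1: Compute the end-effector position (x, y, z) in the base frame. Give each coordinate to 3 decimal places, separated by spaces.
after link 1: o_1 = (3.5355, -3.5355, 4.0000)
after link 2: o_2 = (4.0532, -5.4674, 4.0000)
after link 3: o_3 = (4.0532, -5.4674, 4.0000)
after link 4: o_4 = (6.1745, -7.5887, 4.0000)
after link 5: o_5 = (7.5887, -6.1745, 0.5359)

7.589 -6.174 0.536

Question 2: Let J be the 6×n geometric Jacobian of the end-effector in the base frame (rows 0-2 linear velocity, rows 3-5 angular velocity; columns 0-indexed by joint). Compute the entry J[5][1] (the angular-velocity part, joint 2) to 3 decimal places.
axis z_1 = (0.0000,0.0000,1.0000); lever o_n−o_1 = (4.0532,-2.6390,-3.4641)
cross product → J_v[:, 1] = (2.6390,4.0532,-0.0000)
J_ω[:, 1] = z_1
entry J[5][1] = 1.0000

1.000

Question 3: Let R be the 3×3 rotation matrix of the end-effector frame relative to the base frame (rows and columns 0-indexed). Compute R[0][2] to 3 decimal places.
0.354

End-effector z-axis (col 2 of R) = (0.3536,0.3536,-0.8660)
R[0][2] = 0.3536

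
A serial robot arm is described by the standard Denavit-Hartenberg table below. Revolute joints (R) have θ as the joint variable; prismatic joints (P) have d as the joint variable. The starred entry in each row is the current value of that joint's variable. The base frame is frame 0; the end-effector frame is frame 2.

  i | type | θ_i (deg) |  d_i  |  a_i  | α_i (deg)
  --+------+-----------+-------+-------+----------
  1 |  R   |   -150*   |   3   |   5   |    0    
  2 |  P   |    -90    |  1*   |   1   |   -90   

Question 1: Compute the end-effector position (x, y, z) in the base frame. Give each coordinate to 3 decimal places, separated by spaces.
after link 1: o_1 = (-4.3301, -2.5000, 3.0000)
after link 2: o_2 = (-4.8301, -1.6340, 4.0000)

-4.830 -1.634 4.000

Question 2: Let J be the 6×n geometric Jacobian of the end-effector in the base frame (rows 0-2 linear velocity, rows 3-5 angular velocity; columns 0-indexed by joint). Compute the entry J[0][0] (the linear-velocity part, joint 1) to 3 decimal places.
1.634

axis z_0 = ẑ; lever o_n−o_0 = (-4.8301,-1.6340,4.0000)
cross product → J_v[:, 0] = (1.6340,-4.8301,0.0000)
J_ω[:, 0] = z_0
entry J[0][0] = 1.6340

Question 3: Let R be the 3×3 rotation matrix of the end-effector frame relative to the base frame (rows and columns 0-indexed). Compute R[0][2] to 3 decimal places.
End-effector z-axis (col 2 of R) = (-0.8660,-0.5000,0.0000)
R[0][2] = -0.8660

-0.866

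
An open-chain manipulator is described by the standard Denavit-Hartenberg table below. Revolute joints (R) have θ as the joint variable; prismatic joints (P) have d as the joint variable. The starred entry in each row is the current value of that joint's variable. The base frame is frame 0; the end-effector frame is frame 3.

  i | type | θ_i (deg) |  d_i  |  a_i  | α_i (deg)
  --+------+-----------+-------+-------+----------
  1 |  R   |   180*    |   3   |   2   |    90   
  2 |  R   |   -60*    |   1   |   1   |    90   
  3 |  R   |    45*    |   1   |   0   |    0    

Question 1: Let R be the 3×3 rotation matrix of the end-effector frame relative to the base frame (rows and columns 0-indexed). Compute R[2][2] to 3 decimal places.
End-effector z-axis (col 2 of R) = (0.8660,-0.0000,-0.5000)
R[2][2] = -0.5000

-0.500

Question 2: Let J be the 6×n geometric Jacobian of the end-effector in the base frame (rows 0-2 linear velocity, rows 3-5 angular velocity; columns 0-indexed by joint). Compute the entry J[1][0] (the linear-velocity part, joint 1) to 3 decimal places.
axis z_0 = ẑ; lever o_n−o_0 = (-1.6340,1.0000,1.6340)
cross product → J_v[:, 0] = (-1.0000,-1.6340,0.0000)
J_ω[:, 0] = z_0
entry J[1][0] = -1.6340

-1.634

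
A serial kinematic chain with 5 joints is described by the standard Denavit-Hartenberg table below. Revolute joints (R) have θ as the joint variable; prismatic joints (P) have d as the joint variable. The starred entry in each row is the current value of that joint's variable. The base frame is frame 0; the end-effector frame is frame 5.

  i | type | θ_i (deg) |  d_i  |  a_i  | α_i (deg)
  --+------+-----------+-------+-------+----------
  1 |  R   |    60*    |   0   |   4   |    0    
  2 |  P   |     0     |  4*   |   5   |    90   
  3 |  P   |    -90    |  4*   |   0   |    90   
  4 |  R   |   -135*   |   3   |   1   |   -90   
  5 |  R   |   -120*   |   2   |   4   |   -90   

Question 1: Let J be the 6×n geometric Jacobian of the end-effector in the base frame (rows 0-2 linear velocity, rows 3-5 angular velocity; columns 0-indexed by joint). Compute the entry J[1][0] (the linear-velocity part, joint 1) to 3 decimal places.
axis z_0 = ẑ; lever o_n−o_0 = (4.1197,0.5497,1.8787)
cross product → J_v[:, 0] = (-0.5497,4.1197,0.0000)
J_ω[:, 0] = z_0
entry J[1][0] = 4.1197

4.120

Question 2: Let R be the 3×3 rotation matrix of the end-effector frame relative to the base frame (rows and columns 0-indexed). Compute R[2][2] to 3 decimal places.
0.612

End-effector z-axis (col 2 of R) = (-0.7803,-0.1268,0.6124)
R[2][2] = 0.6124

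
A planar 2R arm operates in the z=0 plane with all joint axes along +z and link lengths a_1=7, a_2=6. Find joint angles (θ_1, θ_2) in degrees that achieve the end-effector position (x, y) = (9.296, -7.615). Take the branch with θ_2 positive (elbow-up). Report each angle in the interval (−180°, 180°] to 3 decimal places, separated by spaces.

cos θ_2 = (144.4038−7²−6²)/(2·7·6) = 0.7072; θ_2 = 44.9934° (elbow-up)
β = atan2(-7.6150,9.2960) = -39.3233°; ψ = atan2(4.2421,11.2431) = 20.6720°
θ_1 = β − ψ = -59.9953°

-59.995 44.993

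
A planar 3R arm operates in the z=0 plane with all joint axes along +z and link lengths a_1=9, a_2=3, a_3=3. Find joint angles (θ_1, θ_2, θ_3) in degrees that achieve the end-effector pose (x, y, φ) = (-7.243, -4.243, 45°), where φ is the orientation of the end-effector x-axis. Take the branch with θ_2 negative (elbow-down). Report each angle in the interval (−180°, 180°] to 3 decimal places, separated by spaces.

wrist centre = target − a_3·(cos φ, sin φ) = (-9.3643, -6.3643)
cos θ_2 = (128.1951−9²−3²)/(2·9·3) = 0.7073; θ_2 = -44.9830° (elbow-down)
β = atan2(-6.3643,-9.3643) = -145.7986°; ψ = atan2(-2.1207,11.1219) = -10.7954°
θ_1 = β − ψ = -135.0032°
θ_3 = φ − θ_1 − θ_2 = -135.0137° (wrapped to (-180°,180°])

-135.003 -44.983 -135.014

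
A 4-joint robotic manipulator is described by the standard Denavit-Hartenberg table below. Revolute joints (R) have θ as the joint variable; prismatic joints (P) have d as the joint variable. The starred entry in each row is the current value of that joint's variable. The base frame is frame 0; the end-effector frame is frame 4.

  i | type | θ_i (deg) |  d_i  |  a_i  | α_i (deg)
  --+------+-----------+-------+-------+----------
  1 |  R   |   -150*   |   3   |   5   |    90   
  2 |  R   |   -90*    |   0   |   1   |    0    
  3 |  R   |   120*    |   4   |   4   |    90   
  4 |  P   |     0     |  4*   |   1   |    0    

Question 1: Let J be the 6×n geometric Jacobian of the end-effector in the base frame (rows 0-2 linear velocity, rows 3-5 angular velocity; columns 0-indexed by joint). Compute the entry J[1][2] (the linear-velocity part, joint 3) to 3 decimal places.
axis z_2 = (-0.5000,0.8660,0.0000); lever o_n−o_2 = (-7.4821,0.2990,-0.9641)
cross product → J_v[:, 2] = (-0.8349,-0.4821,6.3301)
J_ω[:, 2] = z_2
entry J[1][2] = -0.4821

-0.482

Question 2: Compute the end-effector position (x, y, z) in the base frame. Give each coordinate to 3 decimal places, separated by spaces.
-11.812 -2.201 1.036

after link 1: o_1 = (-4.3301, -2.5000, 3.0000)
after link 2: o_2 = (-4.3301, -2.5000, 2.0000)
after link 3: o_3 = (-9.3301, -0.7679, 4.0000)
after link 4: o_4 = (-11.8122, -2.2010, 1.0359)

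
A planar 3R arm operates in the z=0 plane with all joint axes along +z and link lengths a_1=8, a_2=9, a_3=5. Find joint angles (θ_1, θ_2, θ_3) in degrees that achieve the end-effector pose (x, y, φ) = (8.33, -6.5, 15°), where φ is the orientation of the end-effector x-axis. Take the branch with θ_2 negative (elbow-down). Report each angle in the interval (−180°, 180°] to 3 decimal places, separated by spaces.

0.002 -120.000 134.997

wrist centre = target − a_3·(cos φ, sin φ) = (3.5004, -7.7941)
cos θ_2 = (73.0005−8²−9²)/(2·8·9) = -0.5000; θ_2 = -119.9998° (elbow-down)
β = atan2(-7.7941,3.5004) = -65.8149°; ψ = atan2(-7.7942,3.5000) = -65.8174°
θ_1 = β − ψ = 0.0025°
θ_3 = φ − θ_1 − θ_2 = 134.9973° (wrapped to (-180°,180°])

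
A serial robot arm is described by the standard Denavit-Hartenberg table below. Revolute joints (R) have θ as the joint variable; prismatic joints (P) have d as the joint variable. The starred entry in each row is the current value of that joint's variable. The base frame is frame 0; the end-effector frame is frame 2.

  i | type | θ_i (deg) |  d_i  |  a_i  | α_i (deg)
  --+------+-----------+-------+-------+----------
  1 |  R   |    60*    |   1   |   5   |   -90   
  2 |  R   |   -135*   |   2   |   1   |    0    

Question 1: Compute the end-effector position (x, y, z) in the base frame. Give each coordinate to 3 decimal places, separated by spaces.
after link 1: o_1 = (2.5000, 4.3301, 1.0000)
after link 2: o_2 = (0.4144, 4.7178, 1.7071)

0.414 4.718 1.707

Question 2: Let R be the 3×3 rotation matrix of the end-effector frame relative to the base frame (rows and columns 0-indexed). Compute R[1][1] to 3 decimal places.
End-effector y-axis (col 1 of R) = (0.3536,0.6124,0.7071)
R[1][1] = 0.6124

0.612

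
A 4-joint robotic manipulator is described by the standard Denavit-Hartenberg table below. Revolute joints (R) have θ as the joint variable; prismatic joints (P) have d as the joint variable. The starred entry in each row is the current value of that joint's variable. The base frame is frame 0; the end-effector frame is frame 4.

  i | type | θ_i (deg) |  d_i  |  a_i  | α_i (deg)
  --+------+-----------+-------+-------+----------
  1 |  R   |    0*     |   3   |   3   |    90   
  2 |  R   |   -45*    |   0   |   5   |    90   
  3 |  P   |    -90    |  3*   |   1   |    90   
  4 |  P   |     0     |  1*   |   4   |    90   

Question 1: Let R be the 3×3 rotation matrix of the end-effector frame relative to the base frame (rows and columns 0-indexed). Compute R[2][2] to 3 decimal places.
End-effector z-axis (col 2 of R) = (0.7071,0.0000,0.7071)
R[2][2] = 0.7071

0.707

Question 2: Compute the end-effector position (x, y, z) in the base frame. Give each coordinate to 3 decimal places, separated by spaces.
3.707 5.000 -1.950

after link 1: o_1 = (3.0000, 0.0000, 3.0000)
after link 2: o_2 = (6.5355, -0.0000, -0.5355)
after link 3: o_3 = (4.4142, 1.0000, -2.6569)
after link 4: o_4 = (3.7071, 5.0000, -1.9497)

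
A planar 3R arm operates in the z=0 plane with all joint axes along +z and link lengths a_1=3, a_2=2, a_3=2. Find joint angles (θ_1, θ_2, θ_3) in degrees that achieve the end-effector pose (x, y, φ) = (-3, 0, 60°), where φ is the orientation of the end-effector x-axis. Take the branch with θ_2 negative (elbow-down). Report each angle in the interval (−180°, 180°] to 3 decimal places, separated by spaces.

wrist centre = target − a_3·(cos φ, sin φ) = (-4.0000, -1.7321)
cos θ_2 = (19.0000−3²−2²)/(2·3·2) = 0.5000; θ_2 = -60.0000° (elbow-down)
β = atan2(-1.7321,-4.0000) = -156.5868°; ψ = atan2(-1.7321,4.0000) = -23.4132°
θ_1 = β − ψ = -133.1736°
θ_3 = φ − θ_1 − θ_2 = -106.8264° (wrapped to (-180°,180°])

-133.174 -60.000 -106.826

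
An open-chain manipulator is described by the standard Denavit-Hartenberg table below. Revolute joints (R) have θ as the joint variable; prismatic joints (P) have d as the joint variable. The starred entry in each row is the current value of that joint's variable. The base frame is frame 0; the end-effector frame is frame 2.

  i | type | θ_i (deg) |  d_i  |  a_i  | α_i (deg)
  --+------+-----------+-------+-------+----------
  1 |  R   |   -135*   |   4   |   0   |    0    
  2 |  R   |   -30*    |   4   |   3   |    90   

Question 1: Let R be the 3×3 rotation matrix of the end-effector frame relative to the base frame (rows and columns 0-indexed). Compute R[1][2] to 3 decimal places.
End-effector z-axis (col 2 of R) = (-0.2588,0.9659,0.0000)
R[1][2] = 0.9659

0.966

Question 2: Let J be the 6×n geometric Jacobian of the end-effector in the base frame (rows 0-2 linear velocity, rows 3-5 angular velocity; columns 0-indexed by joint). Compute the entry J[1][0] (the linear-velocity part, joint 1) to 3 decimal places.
axis z_0 = ẑ; lever o_n−o_0 = (-2.8978,-0.7765,8.0000)
cross product → J_v[:, 0] = (0.7765,-2.8978,0.0000)
J_ω[:, 0] = z_0
entry J[1][0] = -2.8978

-2.898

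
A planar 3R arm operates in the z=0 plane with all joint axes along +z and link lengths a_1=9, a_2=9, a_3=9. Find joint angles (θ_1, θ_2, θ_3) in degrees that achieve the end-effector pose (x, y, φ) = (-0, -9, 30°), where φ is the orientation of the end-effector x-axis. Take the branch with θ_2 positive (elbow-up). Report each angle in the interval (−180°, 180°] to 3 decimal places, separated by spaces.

wrist centre = target − a_3·(cos φ, sin φ) = (-7.7942, -13.5000)
cos θ_2 = (243.0000−9²−9²)/(2·9·9) = 0.5000; θ_2 = 60.0000° (elbow-up)
β = atan2(-13.5000,-7.7942) = -120.0000°; ψ = atan2(7.7942,13.5000) = 30.0000°
θ_1 = β − ψ = -150.0000°
θ_3 = φ − θ_1 − θ_2 = 120.0000° (wrapped to (-180°,180°])

-150.000 60.000 120.000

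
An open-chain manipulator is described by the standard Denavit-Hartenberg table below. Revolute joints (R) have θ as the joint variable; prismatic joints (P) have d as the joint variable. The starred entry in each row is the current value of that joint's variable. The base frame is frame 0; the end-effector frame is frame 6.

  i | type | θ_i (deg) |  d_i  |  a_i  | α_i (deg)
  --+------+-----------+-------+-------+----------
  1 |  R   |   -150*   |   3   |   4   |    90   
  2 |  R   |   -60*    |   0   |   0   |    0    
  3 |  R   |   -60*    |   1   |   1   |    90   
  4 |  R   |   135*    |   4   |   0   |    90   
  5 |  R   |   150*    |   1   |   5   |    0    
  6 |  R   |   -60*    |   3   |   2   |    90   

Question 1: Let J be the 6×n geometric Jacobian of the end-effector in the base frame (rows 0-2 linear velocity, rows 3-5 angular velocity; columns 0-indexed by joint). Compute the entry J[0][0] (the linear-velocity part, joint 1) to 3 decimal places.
axis z_0 = ẑ; lever o_n−o_0 = (5.5112,4.0670,1.2828)
cross product → J_v[:, 0] = (-4.0670,5.5112,0.0000)
J_ω[:, 0] = z_0
entry J[0][0] = -4.0670

-4.067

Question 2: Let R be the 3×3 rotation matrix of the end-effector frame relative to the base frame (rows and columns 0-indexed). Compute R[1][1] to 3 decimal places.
End-effector y-axis (col 1 of R) = (-0.0474,0.7891,-0.6124)
R[1][1] = 0.7891

0.789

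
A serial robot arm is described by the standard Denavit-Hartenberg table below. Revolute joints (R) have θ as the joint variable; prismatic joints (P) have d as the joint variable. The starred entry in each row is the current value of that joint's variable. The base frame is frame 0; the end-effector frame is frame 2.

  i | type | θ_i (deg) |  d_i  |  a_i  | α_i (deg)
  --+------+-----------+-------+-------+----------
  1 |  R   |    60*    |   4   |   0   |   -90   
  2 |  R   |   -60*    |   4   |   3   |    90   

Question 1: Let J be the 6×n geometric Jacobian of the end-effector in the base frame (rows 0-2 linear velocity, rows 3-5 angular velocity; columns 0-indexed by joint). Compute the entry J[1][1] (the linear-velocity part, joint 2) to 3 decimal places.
2.250

axis z_1 = (-0.8660,0.5000,0.0000); lever o_n−o_1 = (-2.7141,3.2990,2.5981)
cross product → J_v[:, 1] = (1.2990,2.2500,-1.5000)
J_ω[:, 1] = z_1
entry J[1][1] = 2.2500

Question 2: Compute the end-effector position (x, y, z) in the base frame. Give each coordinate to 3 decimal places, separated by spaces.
-2.714 3.299 6.598

after link 1: o_1 = (0.0000, 0.0000, 4.0000)
after link 2: o_2 = (-2.7141, 3.2990, 6.5981)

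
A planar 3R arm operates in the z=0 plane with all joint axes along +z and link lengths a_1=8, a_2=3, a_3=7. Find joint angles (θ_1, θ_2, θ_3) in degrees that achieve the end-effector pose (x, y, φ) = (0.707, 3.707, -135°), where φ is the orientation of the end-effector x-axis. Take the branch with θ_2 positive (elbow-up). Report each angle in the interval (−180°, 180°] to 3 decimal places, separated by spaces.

wrist centre = target − a_3·(cos φ, sin φ) = (5.6567, 8.6567)
cos θ_2 = (106.9381−8²−3²)/(2·8·3) = 0.7070; θ_2 = 45.0052° (elbow-up)
β = atan2(8.6567,5.6567) = 56.8374°; ψ = atan2(2.1215,10.1211) = 11.8385°
θ_1 = β − ψ = 44.9989°
θ_3 = φ − θ_1 − θ_2 = 134.9959° (wrapped to (-180°,180°])

44.999 45.005 134.996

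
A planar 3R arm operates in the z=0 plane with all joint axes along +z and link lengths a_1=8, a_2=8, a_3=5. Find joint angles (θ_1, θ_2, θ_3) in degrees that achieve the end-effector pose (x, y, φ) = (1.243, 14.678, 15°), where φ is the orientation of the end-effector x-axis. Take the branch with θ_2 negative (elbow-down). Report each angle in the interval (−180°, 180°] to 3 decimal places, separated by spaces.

wrist centre = target − a_3·(cos φ, sin φ) = (-3.5866, 13.3839)
cos θ_2 = (191.9928−8²−8²)/(2·8·8) = 0.4999; θ_2 = -60.0037° (elbow-down)
β = atan2(13.3839,-3.5866) = 105.0017°; ψ = atan2(-6.9285,11.9996) = -30.0019°
θ_1 = β − ψ = 135.0035°
θ_3 = φ − θ_1 − θ_2 = -59.9998° (wrapped to (-180°,180°])

135.004 -60.004 -60.000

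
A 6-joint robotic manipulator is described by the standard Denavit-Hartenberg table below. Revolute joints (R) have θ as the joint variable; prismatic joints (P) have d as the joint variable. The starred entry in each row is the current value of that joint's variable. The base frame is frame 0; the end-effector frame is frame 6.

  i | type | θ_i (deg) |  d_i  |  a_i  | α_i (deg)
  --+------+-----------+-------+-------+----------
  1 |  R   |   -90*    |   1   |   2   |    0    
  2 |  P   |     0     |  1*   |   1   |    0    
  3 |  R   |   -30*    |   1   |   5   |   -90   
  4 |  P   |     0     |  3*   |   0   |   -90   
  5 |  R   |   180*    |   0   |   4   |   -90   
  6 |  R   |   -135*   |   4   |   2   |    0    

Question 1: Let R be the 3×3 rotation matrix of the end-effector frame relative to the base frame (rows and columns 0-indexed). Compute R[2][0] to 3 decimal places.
-0.707

End-effector x-axis (col 0 of R) = (-0.3536,-0.6124,-0.7071)
R[2][0] = -0.7071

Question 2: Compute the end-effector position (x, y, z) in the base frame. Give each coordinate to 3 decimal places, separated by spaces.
4.855 -8.591 1.586

after link 1: o_1 = (0.0000, -2.0000, 1.0000)
after link 2: o_2 = (0.0000, -3.0000, 2.0000)
after link 3: o_3 = (-2.5000, -7.3301, 3.0000)
after link 4: o_4 = (0.0981, -8.8301, 3.0000)
after link 5: o_5 = (2.0981, -5.3660, 3.0000)
after link 6: o_6 = (4.8551, -8.5908, 1.5858)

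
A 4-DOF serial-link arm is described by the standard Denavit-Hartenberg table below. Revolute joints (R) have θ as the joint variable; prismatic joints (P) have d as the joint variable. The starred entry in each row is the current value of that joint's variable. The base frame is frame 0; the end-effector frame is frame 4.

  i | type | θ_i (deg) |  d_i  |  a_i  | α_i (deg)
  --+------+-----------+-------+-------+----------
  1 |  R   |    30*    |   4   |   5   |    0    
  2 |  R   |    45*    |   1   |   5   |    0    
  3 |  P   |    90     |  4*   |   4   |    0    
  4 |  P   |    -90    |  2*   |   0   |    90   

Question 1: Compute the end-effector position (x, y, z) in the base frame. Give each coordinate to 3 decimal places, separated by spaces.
1.761 8.365 11.000

after link 1: o_1 = (4.3301, 2.5000, 4.0000)
after link 2: o_2 = (5.6242, 7.3296, 5.0000)
after link 3: o_3 = (1.7605, 8.3649, 9.0000)
after link 4: o_4 = (1.7605, 8.3649, 11.0000)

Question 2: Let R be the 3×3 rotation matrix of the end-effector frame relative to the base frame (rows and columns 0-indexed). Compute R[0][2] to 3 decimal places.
0.966

End-effector z-axis (col 2 of R) = (0.9659,-0.2588,0.0000)
R[0][2] = 0.9659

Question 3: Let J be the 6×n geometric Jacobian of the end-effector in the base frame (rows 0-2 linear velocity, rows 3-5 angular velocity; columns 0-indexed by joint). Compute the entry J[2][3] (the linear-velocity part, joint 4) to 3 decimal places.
prismatic axis z_3 = (0.0000,0.0000,1.0000)
J_v[:, 3] = z_3; J_ω[:, 3] = (0,0,0)
entry J[2][3] = 1.0000

1.000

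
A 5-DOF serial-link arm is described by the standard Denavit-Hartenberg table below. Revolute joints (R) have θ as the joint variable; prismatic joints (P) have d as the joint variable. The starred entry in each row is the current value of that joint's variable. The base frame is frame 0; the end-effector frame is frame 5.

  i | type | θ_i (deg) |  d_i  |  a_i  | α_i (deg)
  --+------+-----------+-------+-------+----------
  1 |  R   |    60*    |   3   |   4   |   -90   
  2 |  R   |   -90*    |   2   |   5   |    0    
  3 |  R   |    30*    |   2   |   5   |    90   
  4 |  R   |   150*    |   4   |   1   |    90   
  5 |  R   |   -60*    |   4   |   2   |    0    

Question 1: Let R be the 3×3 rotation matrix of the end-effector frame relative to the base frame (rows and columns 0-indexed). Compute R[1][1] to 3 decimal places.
End-effector y-axis (col 1 of R) = (-0.7790,-0.4833,-0.3995)
R[1][1] = -0.4833

-0.483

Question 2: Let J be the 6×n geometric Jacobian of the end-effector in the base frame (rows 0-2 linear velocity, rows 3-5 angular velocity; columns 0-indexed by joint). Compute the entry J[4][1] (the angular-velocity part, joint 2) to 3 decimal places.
axis z_1 = (-0.8660,0.5000,0.0000); lever o_n−o_1 = (-6.9952,4.8122,10.6962)
cross product → J_v[:, 1] = (5.3481,9.2631,-0.6699)
J_ω[:, 1] = z_1
entry J[4][1] = 0.5000

0.500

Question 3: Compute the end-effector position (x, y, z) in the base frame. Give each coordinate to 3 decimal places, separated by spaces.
after link 1: o_1 = (2.0000, 3.4641, 3.0000)
after link 2: o_2 = (0.2679, 4.4641, 8.0000)
after link 3: o_3 = (-0.2141, 7.6292, 12.3301)
after link 4: o_4 = (-2.5957, 4.5042, 13.5801)
after link 5: o_5 = (-4.9952, 8.2763, 13.6962)

-4.995 8.276 13.696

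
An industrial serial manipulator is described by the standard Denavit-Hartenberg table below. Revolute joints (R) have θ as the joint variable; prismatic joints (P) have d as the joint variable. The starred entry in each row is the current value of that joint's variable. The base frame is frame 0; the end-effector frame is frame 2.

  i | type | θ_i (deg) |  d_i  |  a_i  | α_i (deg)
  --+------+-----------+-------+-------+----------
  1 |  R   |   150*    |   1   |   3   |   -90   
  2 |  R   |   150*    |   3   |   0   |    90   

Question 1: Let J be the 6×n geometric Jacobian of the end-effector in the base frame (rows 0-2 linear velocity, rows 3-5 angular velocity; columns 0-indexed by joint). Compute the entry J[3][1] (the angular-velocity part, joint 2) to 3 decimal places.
axis z_1 = (-0.5000,-0.8660,0.0000); lever o_n−o_1 = (-1.5000,-2.5981,0.0000)
cross product → J_v[:, 1] = (-0.0000,0.0000,-0.0000)
J_ω[:, 1] = z_1
entry J[3][1] = -0.5000

-0.500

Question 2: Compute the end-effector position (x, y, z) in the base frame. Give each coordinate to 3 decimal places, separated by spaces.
-4.098 -1.098 1.000

after link 1: o_1 = (-2.5981, 1.5000, 1.0000)
after link 2: o_2 = (-4.0981, -1.0981, 1.0000)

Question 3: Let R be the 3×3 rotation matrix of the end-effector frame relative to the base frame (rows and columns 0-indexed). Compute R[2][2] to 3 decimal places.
End-effector z-axis (col 2 of R) = (-0.4330,0.2500,-0.8660)
R[2][2] = -0.8660

-0.866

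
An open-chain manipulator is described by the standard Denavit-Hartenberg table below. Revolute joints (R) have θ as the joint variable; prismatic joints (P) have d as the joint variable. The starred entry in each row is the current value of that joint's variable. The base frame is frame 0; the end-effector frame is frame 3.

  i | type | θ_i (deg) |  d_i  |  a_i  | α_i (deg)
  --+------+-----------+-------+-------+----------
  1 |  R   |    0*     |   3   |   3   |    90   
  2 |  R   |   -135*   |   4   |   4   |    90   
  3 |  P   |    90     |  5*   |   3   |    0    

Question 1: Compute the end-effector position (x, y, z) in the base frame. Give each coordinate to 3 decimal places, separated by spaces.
after link 1: o_1 = (3.0000, 0.0000, 3.0000)
after link 2: o_2 = (0.1716, -4.0000, 0.1716)
after link 3: o_3 = (-3.3640, -7.0000, 3.7071)

-3.364 -7.000 3.707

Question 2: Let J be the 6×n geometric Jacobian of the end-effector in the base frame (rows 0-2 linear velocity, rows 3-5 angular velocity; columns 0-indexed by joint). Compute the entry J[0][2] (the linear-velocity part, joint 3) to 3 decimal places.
prismatic axis z_2 = (-0.7071,-0.0000,0.7071)
J_v[:, 2] = z_2; J_ω[:, 2] = (0,0,0)
entry J[0][2] = -0.7071

-0.707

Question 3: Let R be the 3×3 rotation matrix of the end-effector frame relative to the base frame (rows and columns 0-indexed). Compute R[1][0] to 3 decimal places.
End-effector x-axis (col 0 of R) = (0.0000,-1.0000,-0.0000)
R[1][0] = -1.0000

-1.000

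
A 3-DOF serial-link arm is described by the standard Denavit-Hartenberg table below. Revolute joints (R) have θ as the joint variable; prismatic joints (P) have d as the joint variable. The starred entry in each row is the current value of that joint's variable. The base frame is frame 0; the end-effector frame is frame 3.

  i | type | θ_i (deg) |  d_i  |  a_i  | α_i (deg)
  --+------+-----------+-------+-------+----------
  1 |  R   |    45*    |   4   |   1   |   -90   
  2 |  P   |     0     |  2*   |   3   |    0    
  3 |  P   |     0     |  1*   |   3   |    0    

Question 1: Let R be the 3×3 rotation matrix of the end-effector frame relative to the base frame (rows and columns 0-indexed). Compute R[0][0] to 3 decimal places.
End-effector x-axis (col 0 of R) = (0.7071,0.7071,0.0000)
R[0][0] = 0.7071

0.707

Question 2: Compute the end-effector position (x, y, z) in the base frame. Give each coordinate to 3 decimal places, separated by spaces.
after link 1: o_1 = (0.7071, 0.7071, 4.0000)
after link 2: o_2 = (1.4142, 4.2426, 4.0000)
after link 3: o_3 = (2.8284, 7.0711, 4.0000)

2.828 7.071 4.000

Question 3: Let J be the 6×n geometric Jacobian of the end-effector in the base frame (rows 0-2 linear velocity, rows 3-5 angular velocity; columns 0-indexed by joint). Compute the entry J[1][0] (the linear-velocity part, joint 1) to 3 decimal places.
2.828

axis z_0 = ẑ; lever o_n−o_0 = (2.8284,7.0711,4.0000)
cross product → J_v[:, 0] = (-7.0711,2.8284,0.0000)
J_ω[:, 0] = z_0
entry J[1][0] = 2.8284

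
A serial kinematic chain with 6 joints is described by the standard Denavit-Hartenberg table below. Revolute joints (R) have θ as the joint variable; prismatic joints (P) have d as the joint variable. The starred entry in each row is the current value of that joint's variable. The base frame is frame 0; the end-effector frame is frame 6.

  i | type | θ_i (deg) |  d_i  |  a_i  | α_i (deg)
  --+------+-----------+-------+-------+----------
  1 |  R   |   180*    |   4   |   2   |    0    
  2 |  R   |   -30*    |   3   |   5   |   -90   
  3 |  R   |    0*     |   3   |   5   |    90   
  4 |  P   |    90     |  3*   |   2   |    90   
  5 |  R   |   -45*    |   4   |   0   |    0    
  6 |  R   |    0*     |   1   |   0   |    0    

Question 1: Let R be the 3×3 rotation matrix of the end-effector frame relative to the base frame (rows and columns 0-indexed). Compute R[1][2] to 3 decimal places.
End-effector z-axis (col 2 of R) = (-0.8660,0.5000,0.0000)
R[1][2] = 0.5000

0.500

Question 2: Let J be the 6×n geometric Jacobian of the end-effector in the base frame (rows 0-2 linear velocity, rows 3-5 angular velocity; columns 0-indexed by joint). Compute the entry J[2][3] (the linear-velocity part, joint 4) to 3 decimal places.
1.000

prismatic axis z_3 = (0.0000,0.0000,1.0000)
J_v[:, 3] = z_3; J_ω[:, 3] = (0,0,0)
entry J[2][3] = 1.0000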